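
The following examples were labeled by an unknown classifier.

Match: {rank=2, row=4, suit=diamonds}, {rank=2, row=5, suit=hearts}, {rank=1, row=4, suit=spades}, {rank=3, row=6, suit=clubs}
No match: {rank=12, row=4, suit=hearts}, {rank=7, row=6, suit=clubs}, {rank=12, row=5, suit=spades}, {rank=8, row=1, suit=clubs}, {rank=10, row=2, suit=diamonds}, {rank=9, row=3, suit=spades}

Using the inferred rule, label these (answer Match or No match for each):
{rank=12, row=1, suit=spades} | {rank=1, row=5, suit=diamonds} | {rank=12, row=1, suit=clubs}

The pattern is that an item is 'Match' exactly when: rank ≤ 3.
{rank=12, row=1, suit=spades}: No match (rank = 12).
{rank=1, row=5, suit=diamonds}: Match (rank = 1).
{rank=12, row=1, suit=clubs}: No match (rank = 12).

No match, Match, No match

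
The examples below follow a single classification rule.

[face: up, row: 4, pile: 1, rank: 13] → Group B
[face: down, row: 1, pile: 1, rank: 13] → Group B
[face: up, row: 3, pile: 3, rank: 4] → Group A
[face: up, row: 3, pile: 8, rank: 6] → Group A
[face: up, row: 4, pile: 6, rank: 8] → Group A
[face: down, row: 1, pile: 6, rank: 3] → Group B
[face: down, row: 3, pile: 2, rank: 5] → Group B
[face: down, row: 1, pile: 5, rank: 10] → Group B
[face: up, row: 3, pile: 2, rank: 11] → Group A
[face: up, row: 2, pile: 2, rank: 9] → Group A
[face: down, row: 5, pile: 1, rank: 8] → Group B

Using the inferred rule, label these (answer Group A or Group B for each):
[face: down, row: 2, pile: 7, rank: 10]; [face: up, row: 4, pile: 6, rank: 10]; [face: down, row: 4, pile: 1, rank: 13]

Group B, Group A, Group B

The rule appears to be: face is up AND pile ≥ 2.
Group B: [face: down, row: 2, pile: 7, rank: 10], since face is down, pile = 7. Group A: [face: up, row: 4, pile: 6, rank: 10], since face is up, pile = 6. Group B: [face: down, row: 4, pile: 1, rank: 13], since face is down, pile = 1.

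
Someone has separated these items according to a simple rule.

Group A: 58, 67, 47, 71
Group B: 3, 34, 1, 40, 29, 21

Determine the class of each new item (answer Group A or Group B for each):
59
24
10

Every 'Group A' example satisfies: at least 47. None of the 'Group B' examples do.
59: 59 ≥ 47 — fits, so Group A.
24: 24 < 47 — fails the rule, so Group B.
10: 10 < 47 — fails the rule, so Group B.

Group A, Group B, Group B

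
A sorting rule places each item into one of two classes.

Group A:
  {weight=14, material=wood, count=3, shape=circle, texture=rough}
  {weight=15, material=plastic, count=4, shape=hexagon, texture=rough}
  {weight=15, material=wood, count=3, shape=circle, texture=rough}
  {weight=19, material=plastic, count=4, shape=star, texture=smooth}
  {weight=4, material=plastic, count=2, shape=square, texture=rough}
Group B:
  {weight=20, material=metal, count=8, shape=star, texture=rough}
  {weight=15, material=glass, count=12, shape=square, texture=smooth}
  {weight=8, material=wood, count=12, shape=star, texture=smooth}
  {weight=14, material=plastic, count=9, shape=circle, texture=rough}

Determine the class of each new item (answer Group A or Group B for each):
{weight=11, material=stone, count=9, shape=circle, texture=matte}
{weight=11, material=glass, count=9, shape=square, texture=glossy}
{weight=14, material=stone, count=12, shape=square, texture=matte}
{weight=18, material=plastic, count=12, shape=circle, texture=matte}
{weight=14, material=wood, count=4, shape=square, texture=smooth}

A rule that fits every label: count ≤ 4 — true of each 'Group A' example, false of each 'Group B' one.

Group B, Group B, Group B, Group B, Group A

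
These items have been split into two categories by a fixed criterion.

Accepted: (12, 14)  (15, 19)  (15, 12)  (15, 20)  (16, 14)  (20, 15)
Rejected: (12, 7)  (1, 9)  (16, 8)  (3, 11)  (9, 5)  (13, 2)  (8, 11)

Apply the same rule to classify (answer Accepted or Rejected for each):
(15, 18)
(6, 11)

'Accepted' ⟺ sum ≥ 26.
(15, 18) — 15+18 = 33, hence Accepted.
(6, 11) — 6+11 = 17, hence Rejected.

Accepted, Rejected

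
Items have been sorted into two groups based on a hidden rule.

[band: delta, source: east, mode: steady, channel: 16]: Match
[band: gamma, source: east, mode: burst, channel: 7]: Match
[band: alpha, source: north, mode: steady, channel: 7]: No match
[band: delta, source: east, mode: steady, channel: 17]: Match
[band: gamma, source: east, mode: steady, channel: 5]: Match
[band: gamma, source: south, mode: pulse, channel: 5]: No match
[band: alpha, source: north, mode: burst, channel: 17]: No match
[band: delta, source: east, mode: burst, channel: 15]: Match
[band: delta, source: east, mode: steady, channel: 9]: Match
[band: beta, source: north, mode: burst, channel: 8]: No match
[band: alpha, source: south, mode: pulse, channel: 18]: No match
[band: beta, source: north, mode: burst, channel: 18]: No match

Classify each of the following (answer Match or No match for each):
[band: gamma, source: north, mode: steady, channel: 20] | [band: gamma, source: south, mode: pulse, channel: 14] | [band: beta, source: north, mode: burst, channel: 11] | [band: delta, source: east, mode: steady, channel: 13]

No match, No match, No match, Match

All 'Match' examples share one property — source is east — and every 'No match' example lacks it.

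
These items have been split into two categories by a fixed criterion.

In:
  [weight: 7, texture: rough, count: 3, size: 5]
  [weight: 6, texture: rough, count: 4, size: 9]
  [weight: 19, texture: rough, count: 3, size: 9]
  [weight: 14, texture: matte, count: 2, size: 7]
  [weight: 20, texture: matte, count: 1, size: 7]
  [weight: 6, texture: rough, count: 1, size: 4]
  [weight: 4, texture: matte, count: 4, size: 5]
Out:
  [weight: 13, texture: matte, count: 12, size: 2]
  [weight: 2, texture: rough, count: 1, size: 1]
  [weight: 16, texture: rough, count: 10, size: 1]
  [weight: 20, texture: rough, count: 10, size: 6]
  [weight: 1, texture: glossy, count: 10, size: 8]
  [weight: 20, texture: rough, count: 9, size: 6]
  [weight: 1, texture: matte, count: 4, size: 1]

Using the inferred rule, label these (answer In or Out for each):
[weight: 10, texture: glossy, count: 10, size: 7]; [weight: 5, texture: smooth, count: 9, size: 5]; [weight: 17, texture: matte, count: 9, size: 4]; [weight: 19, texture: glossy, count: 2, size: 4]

Out, Out, Out, In

A rule that fits every label: size ≥ 2 AND count ≤ 4 — true of each 'In' example, false of each 'Out' one.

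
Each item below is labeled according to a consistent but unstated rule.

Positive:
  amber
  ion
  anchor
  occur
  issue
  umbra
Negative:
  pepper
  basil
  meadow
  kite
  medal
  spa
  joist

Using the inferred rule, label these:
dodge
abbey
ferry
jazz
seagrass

Negative, Positive, Negative, Negative, Negative

The pattern is that an item is 'Positive' exactly when: starts with a vowel.
dodge: starts with 'd', does not satisfy this → Negative. abbey: starts with 'a', has this property → Positive. ferry: starts with 'f', does not satisfy this → Negative. jazz: starts with 'j', does not satisfy this → Negative. seagrass: starts with 's', does not satisfy this → Negative.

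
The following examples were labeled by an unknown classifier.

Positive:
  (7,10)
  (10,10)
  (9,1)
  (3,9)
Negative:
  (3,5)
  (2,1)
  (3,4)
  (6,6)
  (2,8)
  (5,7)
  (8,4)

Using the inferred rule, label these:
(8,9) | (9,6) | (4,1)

Positive, Positive, Negative

Every 'Positive' example satisfies: max ≥ 9. None of the 'Negative' examples do.
(8,9): max 9 — has this property, so Positive.
(9,6): max 9 — has this property, so Positive.
(4,1): max 4 — does not fit, so Negative.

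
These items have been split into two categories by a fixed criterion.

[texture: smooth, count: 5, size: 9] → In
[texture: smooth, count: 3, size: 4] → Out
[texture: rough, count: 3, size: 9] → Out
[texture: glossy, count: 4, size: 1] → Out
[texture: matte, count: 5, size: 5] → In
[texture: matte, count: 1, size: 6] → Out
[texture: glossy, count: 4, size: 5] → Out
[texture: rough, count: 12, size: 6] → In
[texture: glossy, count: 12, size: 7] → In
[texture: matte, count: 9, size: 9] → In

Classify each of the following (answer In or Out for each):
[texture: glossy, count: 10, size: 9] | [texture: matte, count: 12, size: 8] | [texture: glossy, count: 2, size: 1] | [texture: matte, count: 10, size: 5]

A rule that fits every label: count ≥ 5 — true of each 'In' example, false of each 'Out' one.

In, In, Out, In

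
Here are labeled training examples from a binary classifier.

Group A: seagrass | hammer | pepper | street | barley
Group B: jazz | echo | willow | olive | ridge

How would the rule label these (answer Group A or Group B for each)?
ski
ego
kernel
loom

Group B, Group B, Group A, Group B

The distinguishing property — even length AND contains 'r' — holds for all the 'Group A' cases and none of the 'Group B' cases.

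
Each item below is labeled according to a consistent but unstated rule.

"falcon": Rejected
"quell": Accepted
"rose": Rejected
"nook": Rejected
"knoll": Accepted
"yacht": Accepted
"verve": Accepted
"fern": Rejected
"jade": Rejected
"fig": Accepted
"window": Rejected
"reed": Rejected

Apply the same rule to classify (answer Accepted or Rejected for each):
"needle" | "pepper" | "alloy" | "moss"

The distinguishing property — odd length — holds for all the 'Accepted' cases and none of the 'Rejected' cases.

Rejected, Rejected, Accepted, Rejected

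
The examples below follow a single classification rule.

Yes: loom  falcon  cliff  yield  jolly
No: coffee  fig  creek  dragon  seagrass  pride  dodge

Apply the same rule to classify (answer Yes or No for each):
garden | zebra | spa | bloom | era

No, No, No, Yes, No

Looking at the examples, the only property every 'Yes' case has and every 'No' case lacks is: contains 'l'.
garden: no 'l' — fails the rule, so No.
zebra: no 'l' — fails the rule, so No.
spa: no 'l' — fails the rule, so No.
bloom: has 'l' — has this property, so Yes.
era: no 'l' — fails the rule, so No.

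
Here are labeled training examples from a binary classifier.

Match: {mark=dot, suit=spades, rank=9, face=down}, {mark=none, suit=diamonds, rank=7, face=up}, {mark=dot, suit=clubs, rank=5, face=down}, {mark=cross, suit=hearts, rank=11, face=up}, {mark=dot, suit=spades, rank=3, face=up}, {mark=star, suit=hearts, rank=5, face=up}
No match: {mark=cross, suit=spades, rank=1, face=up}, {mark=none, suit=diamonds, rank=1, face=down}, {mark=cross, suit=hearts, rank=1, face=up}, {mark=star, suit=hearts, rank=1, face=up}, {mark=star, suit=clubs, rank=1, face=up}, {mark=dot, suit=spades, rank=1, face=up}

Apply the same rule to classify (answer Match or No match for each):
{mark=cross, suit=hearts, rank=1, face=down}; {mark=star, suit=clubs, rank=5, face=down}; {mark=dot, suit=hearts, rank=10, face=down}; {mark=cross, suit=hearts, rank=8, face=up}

The distinguishing property — rank ≥ 3 — holds for all the 'Match' cases and none of the 'No match' cases.
{mark=cross, suit=hearts, rank=1, face=down}: rank = 1, does not pass → No match.
{mark=star, suit=clubs, rank=5, face=down}: rank = 5, meets the rule → Match.
{mark=dot, suit=hearts, rank=10, face=down}: rank = 10, meets the rule → Match.
{mark=cross, suit=hearts, rank=8, face=up}: rank = 8, meets the rule → Match.

No match, Match, Match, Match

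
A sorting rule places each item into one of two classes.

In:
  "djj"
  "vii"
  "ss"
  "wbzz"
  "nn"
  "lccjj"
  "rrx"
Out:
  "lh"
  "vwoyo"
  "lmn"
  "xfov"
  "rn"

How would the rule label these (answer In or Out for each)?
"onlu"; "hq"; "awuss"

Out, Out, In

The distinguishing property — has a double letter — holds for all the 'In' cases and none of the 'Out' cases.
"onlu": no doubled letter — fails this test, so Out. "hq": no doubled letter — fails this test, so Out. "awuss": 'ss' doubled — has this property, so In.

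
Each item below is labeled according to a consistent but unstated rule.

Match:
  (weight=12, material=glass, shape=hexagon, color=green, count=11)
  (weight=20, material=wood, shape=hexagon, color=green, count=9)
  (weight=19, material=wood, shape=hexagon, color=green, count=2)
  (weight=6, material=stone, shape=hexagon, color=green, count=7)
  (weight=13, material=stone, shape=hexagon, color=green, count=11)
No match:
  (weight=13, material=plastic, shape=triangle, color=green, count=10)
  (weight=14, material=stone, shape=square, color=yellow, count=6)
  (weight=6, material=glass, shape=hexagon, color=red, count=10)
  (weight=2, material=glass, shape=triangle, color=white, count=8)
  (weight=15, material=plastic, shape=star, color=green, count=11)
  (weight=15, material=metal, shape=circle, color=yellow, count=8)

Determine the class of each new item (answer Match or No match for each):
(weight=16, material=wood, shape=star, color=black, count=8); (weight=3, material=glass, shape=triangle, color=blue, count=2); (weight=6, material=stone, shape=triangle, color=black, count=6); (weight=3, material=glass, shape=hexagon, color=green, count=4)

No match, No match, No match, Match

All 'Match' examples share one property — shape is hexagon AND color is green — and every 'No match' example lacks it.
(weight=16, material=wood, shape=star, color=black, count=8): shape is star, color is black, doesn't qualify → No match.
(weight=3, material=glass, shape=triangle, color=blue, count=2): shape is triangle, color is blue, doesn't qualify → No match.
(weight=6, material=stone, shape=triangle, color=black, count=6): shape is triangle, color is black, doesn't qualify → No match.
(weight=3, material=glass, shape=hexagon, color=green, count=4): shape is hexagon, color is green, checks out → Match.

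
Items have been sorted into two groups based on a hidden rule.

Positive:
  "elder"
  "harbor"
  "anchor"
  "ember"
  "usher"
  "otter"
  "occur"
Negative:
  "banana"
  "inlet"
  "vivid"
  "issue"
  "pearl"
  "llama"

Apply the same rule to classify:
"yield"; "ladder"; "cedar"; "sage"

Negative, Positive, Positive, Negative

The distinguishing property — ends with 'r' — holds for all the 'Positive' cases and none of the 'Negative' cases.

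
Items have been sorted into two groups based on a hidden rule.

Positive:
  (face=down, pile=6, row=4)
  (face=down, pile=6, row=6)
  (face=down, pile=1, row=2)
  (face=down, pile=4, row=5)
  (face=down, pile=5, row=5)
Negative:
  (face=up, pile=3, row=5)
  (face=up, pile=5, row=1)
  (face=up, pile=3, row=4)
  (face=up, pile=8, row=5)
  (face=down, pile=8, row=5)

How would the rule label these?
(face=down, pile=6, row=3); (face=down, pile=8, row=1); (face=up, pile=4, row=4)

'Positive' ⟺ face is down AND pile ≤ 6.
(face=down, pile=6, row=3): face is down, pile = 6, meets the rule → Positive. (face=down, pile=8, row=1): face is down, pile = 8, does not pass → Negative. (face=up, pile=4, row=4): face is up, pile = 4, does not pass → Negative.

Positive, Negative, Negative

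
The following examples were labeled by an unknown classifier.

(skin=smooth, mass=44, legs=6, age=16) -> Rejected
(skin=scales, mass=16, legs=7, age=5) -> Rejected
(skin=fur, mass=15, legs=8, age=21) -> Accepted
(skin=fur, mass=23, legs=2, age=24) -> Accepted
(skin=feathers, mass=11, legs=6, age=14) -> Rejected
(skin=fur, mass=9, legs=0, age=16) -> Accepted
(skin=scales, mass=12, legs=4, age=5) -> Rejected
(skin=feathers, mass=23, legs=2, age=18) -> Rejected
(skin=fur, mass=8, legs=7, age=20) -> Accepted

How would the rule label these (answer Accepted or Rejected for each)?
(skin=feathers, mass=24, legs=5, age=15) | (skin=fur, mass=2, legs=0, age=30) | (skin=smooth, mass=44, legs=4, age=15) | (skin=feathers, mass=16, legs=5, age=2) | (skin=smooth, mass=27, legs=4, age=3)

Rejected, Accepted, Rejected, Rejected, Rejected

The distinguishing property — skin is fur — holds for all the 'Accepted' cases and none of the 'Rejected' cases.
(skin=feathers, mass=24, legs=5, age=15) — skin is feathers, hence Rejected.
(skin=fur, mass=2, legs=0, age=30) — skin is fur, hence Accepted.
(skin=smooth, mass=44, legs=4, age=15) — skin is smooth, hence Rejected.
(skin=feathers, mass=16, legs=5, age=2) — skin is feathers, hence Rejected.
(skin=smooth, mass=27, legs=4, age=3) — skin is smooth, hence Rejected.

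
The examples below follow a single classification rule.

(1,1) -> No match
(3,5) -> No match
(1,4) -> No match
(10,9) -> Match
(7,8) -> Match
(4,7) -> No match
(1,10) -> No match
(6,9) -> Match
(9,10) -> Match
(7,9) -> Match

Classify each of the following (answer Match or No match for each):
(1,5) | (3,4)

The simplest hypothesis consistent with all the labels is: sum ≥ 15.

No match, No match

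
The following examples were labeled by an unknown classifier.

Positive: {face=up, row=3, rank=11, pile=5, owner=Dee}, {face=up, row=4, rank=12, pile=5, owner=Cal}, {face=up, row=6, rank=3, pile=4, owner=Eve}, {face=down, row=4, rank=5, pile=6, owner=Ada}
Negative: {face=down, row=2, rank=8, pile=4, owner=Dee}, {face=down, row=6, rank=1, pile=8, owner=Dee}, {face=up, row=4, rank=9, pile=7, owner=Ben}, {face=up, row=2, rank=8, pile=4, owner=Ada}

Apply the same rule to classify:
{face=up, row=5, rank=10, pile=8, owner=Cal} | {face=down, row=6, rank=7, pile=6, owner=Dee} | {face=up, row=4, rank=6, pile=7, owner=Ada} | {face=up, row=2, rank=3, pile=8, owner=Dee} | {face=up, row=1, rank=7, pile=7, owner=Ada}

Negative, Positive, Negative, Negative, Negative

The distinguishing property — pile ≤ 6 AND row ≥ 3 — holds for all the 'Positive' cases and none of the 'Negative' cases.
{face=up, row=5, rank=10, pile=8, owner=Cal}: Negative (pile = 8, row = 5). {face=down, row=6, rank=7, pile=6, owner=Dee}: Positive (pile = 6, row = 6). {face=up, row=4, rank=6, pile=7, owner=Ada}: Negative (pile = 7, row = 4). {face=up, row=2, rank=3, pile=8, owner=Dee}: Negative (pile = 8, row = 2). {face=up, row=1, rank=7, pile=7, owner=Ada}: Negative (pile = 7, row = 1).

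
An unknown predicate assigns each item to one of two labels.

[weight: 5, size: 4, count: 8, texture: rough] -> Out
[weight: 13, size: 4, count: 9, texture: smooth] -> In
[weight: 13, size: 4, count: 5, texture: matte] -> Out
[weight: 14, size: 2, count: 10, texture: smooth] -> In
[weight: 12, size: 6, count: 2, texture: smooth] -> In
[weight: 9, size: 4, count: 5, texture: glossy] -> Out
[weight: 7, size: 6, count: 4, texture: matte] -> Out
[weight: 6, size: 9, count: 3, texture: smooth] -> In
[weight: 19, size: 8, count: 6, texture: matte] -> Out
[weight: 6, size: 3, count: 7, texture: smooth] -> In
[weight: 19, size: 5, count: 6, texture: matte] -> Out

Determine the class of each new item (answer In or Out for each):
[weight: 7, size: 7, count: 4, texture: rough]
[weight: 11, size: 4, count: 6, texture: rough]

All 'In' examples share one property — texture is smooth — and every 'Out' example lacks it.
Out: [weight: 7, size: 7, count: 4, texture: rough], since texture is rough. Out: [weight: 11, size: 4, count: 6, texture: rough], since texture is rough.

Out, Out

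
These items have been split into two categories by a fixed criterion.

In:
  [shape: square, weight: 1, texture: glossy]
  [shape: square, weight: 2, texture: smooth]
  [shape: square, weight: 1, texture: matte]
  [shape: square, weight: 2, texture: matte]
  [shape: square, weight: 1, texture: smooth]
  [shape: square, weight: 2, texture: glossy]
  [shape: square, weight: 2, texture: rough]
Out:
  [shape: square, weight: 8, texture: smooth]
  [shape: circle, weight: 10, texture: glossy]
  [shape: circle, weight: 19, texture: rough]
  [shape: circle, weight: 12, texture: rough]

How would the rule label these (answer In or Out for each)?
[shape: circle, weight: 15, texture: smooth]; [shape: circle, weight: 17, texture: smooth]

The common property of the 'In' items is: weight ≤ 2. No 'Out' item has it.

Out, Out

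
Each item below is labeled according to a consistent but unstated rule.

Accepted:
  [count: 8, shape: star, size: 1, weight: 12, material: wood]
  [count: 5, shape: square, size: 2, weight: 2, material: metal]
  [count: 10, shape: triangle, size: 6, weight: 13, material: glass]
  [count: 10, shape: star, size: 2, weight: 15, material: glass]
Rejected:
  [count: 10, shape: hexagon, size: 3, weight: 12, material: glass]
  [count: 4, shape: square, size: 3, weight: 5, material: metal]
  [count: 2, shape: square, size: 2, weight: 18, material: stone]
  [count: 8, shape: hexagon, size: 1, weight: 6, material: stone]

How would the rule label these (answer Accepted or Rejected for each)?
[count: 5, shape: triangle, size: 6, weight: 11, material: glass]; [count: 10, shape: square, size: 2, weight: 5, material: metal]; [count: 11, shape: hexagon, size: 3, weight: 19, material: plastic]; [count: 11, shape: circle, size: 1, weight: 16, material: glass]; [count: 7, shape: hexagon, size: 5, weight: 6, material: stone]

The rule appears to be: shape is not hexagon AND count ≥ 5.
[count: 5, shape: triangle, size: 6, weight: 11, material: glass]: Accepted (shape is triangle, count = 5). [count: 10, shape: square, size: 2, weight: 5, material: metal]: Accepted (shape is square, count = 10). [count: 11, shape: hexagon, size: 3, weight: 19, material: plastic]: Rejected (shape is hexagon, count = 11). [count: 11, shape: circle, size: 1, weight: 16, material: glass]: Accepted (shape is circle, count = 11). [count: 7, shape: hexagon, size: 5, weight: 6, material: stone]: Rejected (shape is hexagon, count = 7).

Accepted, Accepted, Rejected, Accepted, Rejected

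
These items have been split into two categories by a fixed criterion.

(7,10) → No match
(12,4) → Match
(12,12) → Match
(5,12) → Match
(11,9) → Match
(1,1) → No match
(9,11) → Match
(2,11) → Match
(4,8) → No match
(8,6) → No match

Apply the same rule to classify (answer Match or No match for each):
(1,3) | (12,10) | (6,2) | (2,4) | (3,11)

No match, Match, No match, No match, Match

The distinguishing property — max ≥ 11 — holds for all the 'Match' cases and none of the 'No match' cases.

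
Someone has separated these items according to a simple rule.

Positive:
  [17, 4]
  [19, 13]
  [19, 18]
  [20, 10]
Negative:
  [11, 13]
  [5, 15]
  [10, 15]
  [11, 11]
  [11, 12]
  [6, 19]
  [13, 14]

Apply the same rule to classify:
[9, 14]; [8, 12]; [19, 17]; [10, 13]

Every 'Positive' example satisfies: first > second. None of the 'Negative' examples do.

Negative, Negative, Positive, Negative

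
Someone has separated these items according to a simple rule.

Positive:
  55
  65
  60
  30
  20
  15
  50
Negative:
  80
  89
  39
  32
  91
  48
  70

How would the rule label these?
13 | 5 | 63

The rule appears to be: multiple of 5 AND at most 65.
Negative: 13, since 13 = 5·2 + 3, 13 ≤ 65.
Positive: 5, since 5 = 5·1, 5 ≤ 65.
Negative: 63, since 63 = 5·12 + 3, 63 ≤ 65.

Negative, Positive, Negative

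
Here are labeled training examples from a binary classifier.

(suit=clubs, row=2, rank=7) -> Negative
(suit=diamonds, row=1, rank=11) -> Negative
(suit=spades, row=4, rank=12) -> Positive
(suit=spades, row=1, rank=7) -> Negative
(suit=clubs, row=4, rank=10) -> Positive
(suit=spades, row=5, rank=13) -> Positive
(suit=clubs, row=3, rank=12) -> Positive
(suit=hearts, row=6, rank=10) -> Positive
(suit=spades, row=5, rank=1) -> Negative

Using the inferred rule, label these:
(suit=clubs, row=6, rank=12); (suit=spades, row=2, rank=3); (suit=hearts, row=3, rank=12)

Positive, Negative, Positive

The pattern is that an item is 'Positive' exactly when: rank ≥ 7 AND row ≥ 3.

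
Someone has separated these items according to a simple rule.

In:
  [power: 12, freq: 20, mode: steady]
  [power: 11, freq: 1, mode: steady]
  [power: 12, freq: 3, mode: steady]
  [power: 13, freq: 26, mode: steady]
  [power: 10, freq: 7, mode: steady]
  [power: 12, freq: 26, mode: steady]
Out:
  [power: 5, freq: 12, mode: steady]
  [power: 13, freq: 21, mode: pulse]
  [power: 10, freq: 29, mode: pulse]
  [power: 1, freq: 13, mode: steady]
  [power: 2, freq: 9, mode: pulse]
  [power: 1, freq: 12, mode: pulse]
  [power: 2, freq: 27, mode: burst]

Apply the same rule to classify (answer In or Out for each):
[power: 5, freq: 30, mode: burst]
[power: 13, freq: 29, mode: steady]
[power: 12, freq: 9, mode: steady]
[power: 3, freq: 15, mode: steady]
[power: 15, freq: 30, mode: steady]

The classifier is using: mode is steady AND power ≥ 10.
Out: [power: 5, freq: 30, mode: burst], since mode is burst, power = 5. In: [power: 13, freq: 29, mode: steady], since mode is steady, power = 13. In: [power: 12, freq: 9, mode: steady], since mode is steady, power = 12. Out: [power: 3, freq: 15, mode: steady], since mode is steady, power = 3. In: [power: 15, freq: 30, mode: steady], since mode is steady, power = 15.

Out, In, In, Out, In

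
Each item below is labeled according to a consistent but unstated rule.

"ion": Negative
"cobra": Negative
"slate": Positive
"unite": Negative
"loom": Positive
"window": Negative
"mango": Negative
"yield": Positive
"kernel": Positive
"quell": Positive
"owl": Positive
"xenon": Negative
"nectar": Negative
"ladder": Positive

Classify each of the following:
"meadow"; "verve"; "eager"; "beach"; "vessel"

Negative, Negative, Negative, Negative, Positive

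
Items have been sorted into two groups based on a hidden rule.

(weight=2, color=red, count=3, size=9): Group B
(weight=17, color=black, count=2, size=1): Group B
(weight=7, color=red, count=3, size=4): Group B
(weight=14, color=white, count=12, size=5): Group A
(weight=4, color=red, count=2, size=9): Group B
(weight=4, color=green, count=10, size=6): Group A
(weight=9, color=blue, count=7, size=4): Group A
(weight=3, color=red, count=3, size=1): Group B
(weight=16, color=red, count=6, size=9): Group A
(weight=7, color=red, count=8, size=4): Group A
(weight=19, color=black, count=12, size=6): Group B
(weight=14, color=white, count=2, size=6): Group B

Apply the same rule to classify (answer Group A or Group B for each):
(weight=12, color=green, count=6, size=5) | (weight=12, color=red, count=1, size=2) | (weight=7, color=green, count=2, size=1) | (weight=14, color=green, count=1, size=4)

Rule: weight ≤ 16 AND count ≥ 6. This holds for each 'Group A' example and fails for each 'Group B' one.
(weight=12, color=green, count=6, size=5): Group A (weight = 12, count = 6). (weight=12, color=red, count=1, size=2): Group B (weight = 12, count = 1). (weight=7, color=green, count=2, size=1): Group B (weight = 7, count = 2). (weight=14, color=green, count=1, size=4): Group B (weight = 14, count = 1).

Group A, Group B, Group B, Group B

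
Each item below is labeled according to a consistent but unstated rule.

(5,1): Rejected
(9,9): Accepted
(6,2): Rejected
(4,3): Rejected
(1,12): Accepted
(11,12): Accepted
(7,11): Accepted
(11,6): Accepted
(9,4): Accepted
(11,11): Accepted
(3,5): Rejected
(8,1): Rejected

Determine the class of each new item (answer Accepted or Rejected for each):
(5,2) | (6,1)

The distinguishing property — sum ≥ 13 — holds for all the 'Accepted' cases and none of the 'Rejected' cases.
(5,2): 5+2 = 7 — lacks this property, so Rejected. (6,1): 6+1 = 7 — lacks this property, so Rejected.

Rejected, Rejected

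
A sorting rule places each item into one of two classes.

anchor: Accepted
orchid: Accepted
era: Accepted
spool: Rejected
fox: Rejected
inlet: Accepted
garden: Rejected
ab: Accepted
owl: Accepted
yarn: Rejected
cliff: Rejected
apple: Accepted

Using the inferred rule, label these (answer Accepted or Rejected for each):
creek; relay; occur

The classifier is using: starts with a vowel.

Rejected, Rejected, Accepted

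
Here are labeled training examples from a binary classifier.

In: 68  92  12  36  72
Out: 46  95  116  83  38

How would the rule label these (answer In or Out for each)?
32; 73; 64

A rule that fits every label: multiple of 4 AND at most 92 — true of each 'In' example, false of each 'Out' one.

In, Out, In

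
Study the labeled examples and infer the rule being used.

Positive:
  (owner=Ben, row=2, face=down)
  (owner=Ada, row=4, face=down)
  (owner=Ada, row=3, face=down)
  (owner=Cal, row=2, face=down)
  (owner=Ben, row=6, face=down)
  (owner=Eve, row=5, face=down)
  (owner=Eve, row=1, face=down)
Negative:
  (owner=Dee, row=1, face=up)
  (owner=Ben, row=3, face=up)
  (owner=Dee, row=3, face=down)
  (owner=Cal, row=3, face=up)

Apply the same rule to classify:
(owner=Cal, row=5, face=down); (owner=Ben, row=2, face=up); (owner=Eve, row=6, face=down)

Rule: owner is not Dee AND face is down. This holds for each 'Positive' example and fails for each 'Negative' one.
(owner=Cal, row=5, face=down): owner is Cal, face is down, satisfies this → Positive.
(owner=Ben, row=2, face=up): owner is Ben, face is up, doesn't match → Negative.
(owner=Eve, row=6, face=down): owner is Eve, face is down, satisfies this → Positive.

Positive, Negative, Positive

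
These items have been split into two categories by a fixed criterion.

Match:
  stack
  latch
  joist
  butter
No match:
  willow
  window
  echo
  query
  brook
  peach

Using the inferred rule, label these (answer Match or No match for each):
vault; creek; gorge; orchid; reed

The pattern is that an item is 'Match' exactly when: contains 't'.
vault: has 't' — matches, so Match.
creek: no 't' — lacks this property, so No match.
gorge: no 't' — lacks this property, so No match.
orchid: no 't' — lacks this property, so No match.
reed: no 't' — lacks this property, so No match.

Match, No match, No match, No match, No match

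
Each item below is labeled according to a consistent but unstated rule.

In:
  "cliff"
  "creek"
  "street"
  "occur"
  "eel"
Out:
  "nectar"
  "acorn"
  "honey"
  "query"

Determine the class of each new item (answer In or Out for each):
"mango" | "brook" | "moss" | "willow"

A rule that fits every label: has a double letter — true of each 'In' example, false of each 'Out' one.
"mango": Out (no doubled letter). "brook": In ('oo' doubled). "moss": In ('ss' doubled). "willow": In ('ll' doubled).

Out, In, In, In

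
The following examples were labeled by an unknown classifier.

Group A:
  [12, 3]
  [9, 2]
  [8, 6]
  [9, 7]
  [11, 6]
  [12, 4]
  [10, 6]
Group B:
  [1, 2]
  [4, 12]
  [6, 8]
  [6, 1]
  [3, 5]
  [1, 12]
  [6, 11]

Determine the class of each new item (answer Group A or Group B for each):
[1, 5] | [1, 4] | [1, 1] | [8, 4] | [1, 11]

Group B, Group B, Group B, Group A, Group B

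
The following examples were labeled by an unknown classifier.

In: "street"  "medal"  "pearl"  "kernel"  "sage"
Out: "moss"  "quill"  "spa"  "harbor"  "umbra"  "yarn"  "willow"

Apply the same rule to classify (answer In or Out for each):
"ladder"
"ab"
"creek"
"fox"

The classifier is using: contains 'e'.
"ladder" — has 'e', hence In.
"ab" — no 'e', hence Out.
"creek" — has 'e', hence In.
"fox" — no 'e', hence Out.

In, Out, In, Out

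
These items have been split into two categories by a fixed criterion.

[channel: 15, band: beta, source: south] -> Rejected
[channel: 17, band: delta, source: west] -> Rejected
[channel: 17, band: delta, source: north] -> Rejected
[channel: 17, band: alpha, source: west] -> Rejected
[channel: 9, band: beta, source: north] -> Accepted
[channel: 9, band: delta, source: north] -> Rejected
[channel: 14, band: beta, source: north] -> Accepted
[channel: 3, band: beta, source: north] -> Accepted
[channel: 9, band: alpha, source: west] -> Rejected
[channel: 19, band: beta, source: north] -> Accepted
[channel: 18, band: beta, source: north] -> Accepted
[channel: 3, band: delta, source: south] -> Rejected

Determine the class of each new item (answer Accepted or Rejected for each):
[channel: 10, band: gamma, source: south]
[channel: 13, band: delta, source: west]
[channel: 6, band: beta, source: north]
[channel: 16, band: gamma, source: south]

The classifier is using: source is north AND band is beta.
[channel: 10, band: gamma, source: south]: source is south, band is gamma — fails the rule, so Rejected. [channel: 13, band: delta, source: west]: source is west, band is delta — fails the rule, so Rejected. [channel: 6, band: beta, source: north]: source is north, band is beta — checks out, so Accepted. [channel: 16, band: gamma, source: south]: source is south, band is gamma — fails the rule, so Rejected.

Rejected, Rejected, Accepted, Rejected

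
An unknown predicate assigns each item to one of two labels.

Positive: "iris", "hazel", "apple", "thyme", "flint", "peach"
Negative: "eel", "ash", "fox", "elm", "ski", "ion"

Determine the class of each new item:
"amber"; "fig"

The classifier is using: length ≥ 4.
"amber" → length 5 → Positive.
"fig" → length 3 → Negative.

Positive, Negative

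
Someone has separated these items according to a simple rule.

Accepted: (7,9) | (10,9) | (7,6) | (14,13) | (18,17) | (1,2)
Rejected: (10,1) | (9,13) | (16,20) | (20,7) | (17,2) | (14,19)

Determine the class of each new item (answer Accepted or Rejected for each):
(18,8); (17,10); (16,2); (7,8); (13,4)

The distinguishing property — |first − second| ≤ 2 — holds for all the 'Accepted' cases and none of the 'Rejected' cases.
(18,8): |18−8| = 10, does not fit → Rejected. (17,10): |17−10| = 7, does not fit → Rejected. (16,2): |16−2| = 14, does not fit → Rejected. (7,8): |7−8| = 1, satisfies this → Accepted. (13,4): |13−4| = 9, does not fit → Rejected.

Rejected, Rejected, Rejected, Accepted, Rejected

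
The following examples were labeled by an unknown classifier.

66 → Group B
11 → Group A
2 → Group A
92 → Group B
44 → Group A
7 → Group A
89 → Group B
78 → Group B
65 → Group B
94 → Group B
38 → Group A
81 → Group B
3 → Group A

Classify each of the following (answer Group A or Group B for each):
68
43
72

Group B, Group A, Group B

The common property of the 'Group A' items is: at most 44. No 'Group B' item has it.
68: Group B (68 > 44).
43: Group A (43 ≤ 44).
72: Group B (72 > 44).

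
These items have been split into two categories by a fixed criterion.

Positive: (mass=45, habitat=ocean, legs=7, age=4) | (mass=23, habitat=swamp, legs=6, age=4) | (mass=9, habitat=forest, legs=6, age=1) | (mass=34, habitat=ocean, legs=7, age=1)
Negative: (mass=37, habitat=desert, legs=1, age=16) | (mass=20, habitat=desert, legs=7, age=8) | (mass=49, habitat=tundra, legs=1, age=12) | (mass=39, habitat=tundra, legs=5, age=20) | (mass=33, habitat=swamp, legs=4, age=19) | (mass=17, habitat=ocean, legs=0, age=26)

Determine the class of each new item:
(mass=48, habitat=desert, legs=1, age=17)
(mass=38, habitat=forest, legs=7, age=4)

Negative, Positive

The classifier is using: age ≤ 4.
(mass=48, habitat=desert, legs=1, age=17) → age = 17 → Negative. (mass=38, habitat=forest, legs=7, age=4) → age = 4 → Positive.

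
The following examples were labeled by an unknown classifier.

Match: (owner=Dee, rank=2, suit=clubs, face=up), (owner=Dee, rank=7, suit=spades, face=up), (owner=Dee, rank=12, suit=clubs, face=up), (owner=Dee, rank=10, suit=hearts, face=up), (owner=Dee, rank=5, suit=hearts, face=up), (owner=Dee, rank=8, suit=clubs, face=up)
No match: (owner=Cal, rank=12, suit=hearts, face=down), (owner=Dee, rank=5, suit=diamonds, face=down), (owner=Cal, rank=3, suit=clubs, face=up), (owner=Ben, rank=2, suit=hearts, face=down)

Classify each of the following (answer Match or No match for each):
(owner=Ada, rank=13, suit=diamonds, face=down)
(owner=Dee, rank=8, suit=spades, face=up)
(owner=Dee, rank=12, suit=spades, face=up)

No match, Match, Match

One predicate separates the groups cleanly: face is up AND owner is Dee.
(owner=Ada, rank=13, suit=diamonds, face=down): face is down, owner is Ada, does not satisfy this → No match.
(owner=Dee, rank=8, suit=spades, face=up): face is up, owner is Dee, qualifies → Match.
(owner=Dee, rank=12, suit=spades, face=up): face is up, owner is Dee, qualifies → Match.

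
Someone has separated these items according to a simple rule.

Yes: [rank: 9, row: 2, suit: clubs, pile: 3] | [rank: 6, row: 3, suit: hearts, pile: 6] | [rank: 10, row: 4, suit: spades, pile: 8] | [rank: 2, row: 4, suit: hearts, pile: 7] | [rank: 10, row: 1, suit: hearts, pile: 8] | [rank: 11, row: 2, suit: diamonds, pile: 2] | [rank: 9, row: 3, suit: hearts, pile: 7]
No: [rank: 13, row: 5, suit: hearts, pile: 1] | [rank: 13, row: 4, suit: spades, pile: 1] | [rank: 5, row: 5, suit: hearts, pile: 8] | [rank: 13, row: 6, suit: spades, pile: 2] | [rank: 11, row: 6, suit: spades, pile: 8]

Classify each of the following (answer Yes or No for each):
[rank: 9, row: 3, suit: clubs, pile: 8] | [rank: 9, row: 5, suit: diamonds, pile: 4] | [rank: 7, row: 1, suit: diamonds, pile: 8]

Yes, No, Yes

The common property of the 'Yes' items is: pile ≥ 2 AND row ≤ 4. No 'No' item has it.
[rank: 9, row: 3, suit: clubs, pile: 8]: pile = 8, row = 3, fits → Yes.
[rank: 9, row: 5, suit: diamonds, pile: 4]: pile = 4, row = 5, doesn't match → No.
[rank: 7, row: 1, suit: diamonds, pile: 8]: pile = 8, row = 1, fits → Yes.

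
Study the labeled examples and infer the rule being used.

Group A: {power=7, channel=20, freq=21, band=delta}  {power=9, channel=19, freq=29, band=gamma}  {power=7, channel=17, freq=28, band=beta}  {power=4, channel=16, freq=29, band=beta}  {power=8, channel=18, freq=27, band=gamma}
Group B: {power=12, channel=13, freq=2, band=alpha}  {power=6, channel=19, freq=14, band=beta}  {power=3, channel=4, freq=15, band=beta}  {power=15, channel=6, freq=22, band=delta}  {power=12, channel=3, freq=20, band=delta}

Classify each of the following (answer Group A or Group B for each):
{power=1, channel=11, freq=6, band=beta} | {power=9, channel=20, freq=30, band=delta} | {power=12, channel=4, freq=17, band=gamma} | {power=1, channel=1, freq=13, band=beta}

One predicate separates the groups cleanly: power ≤ 9 AND freq ≥ 20.
{power=1, channel=11, freq=6, band=beta}: power = 1, freq = 6, does not pass → Group B. {power=9, channel=20, freq=30, band=delta}: power = 9, freq = 30, passes → Group A. {power=12, channel=4, freq=17, band=gamma}: power = 12, freq = 17, does not pass → Group B. {power=1, channel=1, freq=13, band=beta}: power = 1, freq = 13, does not pass → Group B.

Group B, Group A, Group B, Group B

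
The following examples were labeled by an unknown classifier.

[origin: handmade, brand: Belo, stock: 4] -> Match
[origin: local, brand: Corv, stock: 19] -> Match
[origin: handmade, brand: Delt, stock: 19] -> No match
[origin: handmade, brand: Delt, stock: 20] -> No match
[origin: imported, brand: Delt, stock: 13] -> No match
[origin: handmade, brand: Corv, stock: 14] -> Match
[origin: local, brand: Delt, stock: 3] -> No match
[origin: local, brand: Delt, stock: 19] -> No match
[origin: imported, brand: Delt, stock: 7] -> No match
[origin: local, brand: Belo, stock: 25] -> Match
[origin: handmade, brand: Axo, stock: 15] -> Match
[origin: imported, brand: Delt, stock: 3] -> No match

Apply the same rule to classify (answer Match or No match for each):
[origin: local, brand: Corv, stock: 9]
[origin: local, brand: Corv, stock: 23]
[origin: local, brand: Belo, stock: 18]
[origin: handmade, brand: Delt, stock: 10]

Match, Match, Match, No match

'Match' ⟺ brand is not Delt.
[origin: local, brand: Corv, stock: 9]: brand is Corv, matches → Match. [origin: local, brand: Corv, stock: 23]: brand is Corv, matches → Match. [origin: local, brand: Belo, stock: 18]: brand is Belo, matches → Match. [origin: handmade, brand: Delt, stock: 10]: brand is Delt, fails the rule → No match.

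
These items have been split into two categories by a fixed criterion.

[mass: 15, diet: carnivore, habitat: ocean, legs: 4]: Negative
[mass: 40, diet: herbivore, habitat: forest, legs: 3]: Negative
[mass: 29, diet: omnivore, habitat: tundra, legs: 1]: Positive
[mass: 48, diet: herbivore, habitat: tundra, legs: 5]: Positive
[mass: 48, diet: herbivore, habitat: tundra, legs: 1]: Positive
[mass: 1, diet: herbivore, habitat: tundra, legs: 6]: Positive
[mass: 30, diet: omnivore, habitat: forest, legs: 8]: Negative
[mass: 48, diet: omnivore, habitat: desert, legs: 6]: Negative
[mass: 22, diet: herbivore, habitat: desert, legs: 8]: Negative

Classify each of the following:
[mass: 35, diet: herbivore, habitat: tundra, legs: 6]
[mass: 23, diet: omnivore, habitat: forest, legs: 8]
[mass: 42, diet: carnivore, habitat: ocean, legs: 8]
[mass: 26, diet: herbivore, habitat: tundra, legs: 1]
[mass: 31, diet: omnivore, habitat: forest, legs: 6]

Positive, Negative, Negative, Positive, Negative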